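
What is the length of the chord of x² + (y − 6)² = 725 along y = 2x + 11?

24√5

The distance from (0, 6) to the line is 5/√5, and r² = 725.
Chord = 2√(r² − d²) = 2·√(720) = 24√5.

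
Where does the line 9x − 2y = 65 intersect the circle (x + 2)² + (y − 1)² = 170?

Express y = (−65 + 9x)/2 and substitute into the circle:
85x² − 1190x + 3825 = 0  ⟹  x² − 14x + 45 = 0
x = 9 or x = 5, giving (9, 8) and (5, −10).

(5, −10) and (9, 8)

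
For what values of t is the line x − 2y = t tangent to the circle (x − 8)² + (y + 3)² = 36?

t = 14 ± 6√5

The line touches the circle iff its distance from (8, −3) is 6:
|1·8 − 2·(−3) − t| / √5 = 6
|t − (14)| = 6√5.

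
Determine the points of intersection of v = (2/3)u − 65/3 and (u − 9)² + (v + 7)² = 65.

Express v = (−65 + 2u)/3 and substitute into the circle:
13u² − 338u + 2080 = 0  ⟹  u² − 26u + 160 = 0
u = 16 or u = 10, giving (16, −11) and (10, −15).

(10, −15) and (16, −11)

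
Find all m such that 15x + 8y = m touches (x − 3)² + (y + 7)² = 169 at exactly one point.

m = −232 or m = 210

The line touches the circle iff its distance from (3, −7) is 13:
|15·3 + 8·(−7) − m| / √289 = 13
|m − (−11)| = 13·17, so m = 210 or m = −232.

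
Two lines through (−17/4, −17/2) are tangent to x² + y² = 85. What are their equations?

2x + 9y = −85 and 6x + 7y = −85

Let a tangent through (−17/4, −17/2) have slope m. Its distance from (0, 0) must equal √85:
[m·(17/4) − (17/2)]² = 85(m² + 1)
63m² + 68m + 12 = 0, so m = −2/9 or m = −6/7.
With m = −2/9: 2x + 9y = −85. With m = −6/7: 6x + 7y = −85.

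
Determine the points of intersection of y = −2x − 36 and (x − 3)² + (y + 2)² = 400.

From the line, y = −2x − 36. Substituting:
5x² + 130x + 765 = 0  ⟹  x² + 26x + 153 = 0
x = −9 or x = −17, giving (−9, −18) and (−17, −2).

(−17, −2) and (−9, −18)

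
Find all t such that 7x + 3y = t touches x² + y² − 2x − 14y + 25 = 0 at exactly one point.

t = 28 ± 5√58

Tangency holds when the distance from the centre (1, 7) to the line equals the radius 5:
|7·1 + 3·7 − t| / √58 = 5
|t − (28)| = 5√58.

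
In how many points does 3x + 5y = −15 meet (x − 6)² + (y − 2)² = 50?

Substituting the line into the circle gives 34x² − 150x + 275 = 0.
Discriminant = (−150)² − 4·34·(275) = −14900 < 0.
No real roots: the line does not meet the circle.

0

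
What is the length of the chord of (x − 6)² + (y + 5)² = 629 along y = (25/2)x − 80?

2√629

Centre (6, −5), r² = 629. Perpendicular distance d from centre to line = |0| / √629 = 0/√629.
Chord = 2√(r² − d²) = 2·√(629) = 2√629.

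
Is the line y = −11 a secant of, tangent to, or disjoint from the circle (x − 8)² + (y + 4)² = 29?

disjoint

Substituting the line into the circle gives x² − 16x + 84 = 0.
Δ = 256 − 336 = −80.
No real roots: the line does not meet the circle.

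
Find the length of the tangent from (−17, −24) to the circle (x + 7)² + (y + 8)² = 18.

13√2

Centre (−7, −8), r² = 18. |PO|² = (−10)² + (−16)² = 356.
Power of the point: PT² = |PO|² − r² = 338, so PT = 13√2.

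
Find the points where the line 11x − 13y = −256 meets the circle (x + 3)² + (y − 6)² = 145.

Express y = (256 + 11x)/13 and substitute into the circle:
290x² + 4930x + 8700 = 0  ⟹  x² + 17x + 30 = 0
x = −2 or x = −15, giving (−2, 18) and (−15, 7).

(−15, 7) and (−2, 18)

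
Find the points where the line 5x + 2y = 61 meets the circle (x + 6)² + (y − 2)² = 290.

(7, 13) and (11, 3)

From the line, y = (61 − 5x)/2. Substituting:
29x² − 522x + 2233 = 0  ⟹  x² − 18x + 77 = 0
x = 11 or x = 7, giving (11, 3) and (7, 13).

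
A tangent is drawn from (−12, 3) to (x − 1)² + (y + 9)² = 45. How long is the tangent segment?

The centre is (1, −9) and r = 3√5. The square of the distance from P to the centre is 169 + 144 = 313.
By the tangent–radius right angle, tangent length = √(|PO|² − r²) = √268 = 2√67.

2√67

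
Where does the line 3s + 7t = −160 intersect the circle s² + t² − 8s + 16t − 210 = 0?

Express t = (−160 − 3s)/7 and substitute into the circle:
58s² + 232s − 2610 = 0  ⟹  s² + 4s − 45 = 0
s = 5 or s = −9, giving (5, −25) and (−9, −19).

(−9, −19) and (5, −25)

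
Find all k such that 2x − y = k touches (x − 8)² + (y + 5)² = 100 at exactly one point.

Tangency holds when the distance from the centre (8, −5) to the line equals the radius 10:
|2·8 − 1·(−5) − k| / √5 = 10
|k − (21)| = 10√5.

k = 21 ± 10√5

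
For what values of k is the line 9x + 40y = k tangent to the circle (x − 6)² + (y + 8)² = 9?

For a tangent, require d(centre, line) = r = 3.
|9·6 + 40·(−8) − k| / √1681 = 3
|k − (−266)| = 3·41, so k = −143 or k = −389.

k = −389 or k = −143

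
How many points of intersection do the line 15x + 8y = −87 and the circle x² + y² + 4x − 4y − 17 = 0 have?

Centre (−2, 2), r² = 25. Distance² from centre to line = (73)²/289 = 5329/289.
Since d² < r², the line cuts the circle twice.

2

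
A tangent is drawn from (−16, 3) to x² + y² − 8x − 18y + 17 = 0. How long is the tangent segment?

2√89

With centre O = (4, 9), |OP|² = 436 and r² = 80.
The tangent meets the radius at right angles, so tangent² = |PO|² − r² = 436 − 80 = 356.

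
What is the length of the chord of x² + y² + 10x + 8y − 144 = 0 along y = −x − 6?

Substitute y = −x − 6:
2x² + 14x − 156 = 0  ⟹  x² + 7x − 78 = 0
x = 6 or x = −13, giving (6, −12) and (−13, 7).
Chord length = distance between (6, −12) and (−13, 7) = √722 = 19√2.

19√2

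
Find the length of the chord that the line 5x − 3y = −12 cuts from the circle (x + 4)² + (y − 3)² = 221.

Centre (−4, 3), r² = 221. Perpendicular distance d from centre to line = |−17| / √34 = 17/√34.
Half the chord is √(r² − d²) = √(425/2), so the full chord is 5√34.

5√34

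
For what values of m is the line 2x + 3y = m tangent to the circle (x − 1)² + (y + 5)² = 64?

For a tangent, require d(centre, line) = r = 8.
|2·1 + 3·(−5) − m| / √13 = 8
|m − (−13)| = 8√13.

m = −13 ± 8√13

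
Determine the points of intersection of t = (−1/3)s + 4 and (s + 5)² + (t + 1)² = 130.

(−12, 8) and (6, 2)

Express t = (12 − s)/3 and substitute into the circle:
10s² + 60s − 720 = 0  ⟹  s² + 6s − 72 = 0
s = 6 or s = −12, giving (6, 2) and (−12, 8).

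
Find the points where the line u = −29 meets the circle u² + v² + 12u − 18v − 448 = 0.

The line gives u = −29. Substituting into the circle:
v² − 18v + 45 = 0
v = 15 or v = 3, giving (−29, 15) and (−29, 3).

(−29, 3) and (−29, 15)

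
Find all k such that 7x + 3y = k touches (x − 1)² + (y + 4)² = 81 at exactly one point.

Tangency holds when the distance from the centre (1, −4) to the line equals the radius 9:
|7·1 + 3·(−4) − k| / √58 = 9
|k − (−5)| = 9√58.

k = −5 ± 9√58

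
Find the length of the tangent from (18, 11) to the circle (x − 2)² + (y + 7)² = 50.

√530

With centre O = (2, −7), |OP|² = 580 and r² = 50.
By the tangent–radius right angle, tangent length = √(|PO|² − r²) = √530.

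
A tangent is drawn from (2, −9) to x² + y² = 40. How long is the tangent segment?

Centre (0, 0), r² = 40. |PO|² = (2)² + (−9)² = 85.
By the tangent–radius right angle, tangent length = √(|PO|² − r²) = √45 = 3√5.

3√5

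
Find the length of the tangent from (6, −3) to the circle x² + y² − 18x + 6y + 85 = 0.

Centre (9, −3), r² = 5. |PO|² = (−3)² + (0)² = 9.
Power of the point: PT² = |PO|² − r² = 4, so PT = 2.

2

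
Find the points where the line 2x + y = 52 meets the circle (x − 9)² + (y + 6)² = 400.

From the line, y = −2x + 52. Substituting:
5x² − 250x + 3045 = 0  ⟹  x² − 50x + 609 = 0
x = 29 or x = 21, giving (29, −6) and (21, 10).

(21, 10) and (29, −6)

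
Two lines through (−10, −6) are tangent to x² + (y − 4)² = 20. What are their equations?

2x − y = −14 and x − 2y = 2

A line y − (−6) = m(x − (−10)) is tangent when its distance from (0, 4) is 2√5:
(10m − (10))² = 20(m² + 1)
2m² − 5m + 2 = 0, so m = 2 or m = 1/2.
With m = 2: 2x − y = −14. With m = 1/2: x − 2y = 2.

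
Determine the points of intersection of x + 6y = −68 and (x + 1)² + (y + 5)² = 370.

(−20, −8) and (16, −14)

From the line, y = (−68 − x)/6. Substituting:
37x² + 148x − 11840 = 0  ⟹  x² + 4x − 320 = 0
x = 16 or x = −20, giving (16, −14) and (−20, −8).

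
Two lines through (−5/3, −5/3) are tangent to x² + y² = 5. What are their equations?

A line y − (−5/3) = m(x − (−5/3)) is tangent when its distance from (0, 0) is √5:
[m·(5/3) − (5/3)]² = 5(m² + 1)
2m² + 5m + 2 = 0, so m = −2 or m = −1/2.
Through (−5/3, −5/3) these give 2x + y = −5 and x + 2y = −5.

2x + y = −5 and x + 2y = −5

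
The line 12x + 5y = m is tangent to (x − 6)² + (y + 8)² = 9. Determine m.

m = −7 or m = 71

Tangency holds when the distance from the centre (6, −8) to the line equals the radius 3:
|12·6 + 5·(−8) − m| / √169 = 3
|m − (32)| = 3·13, so m = 71 or m = −7.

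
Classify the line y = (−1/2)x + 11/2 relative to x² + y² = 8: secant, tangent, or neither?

neither

Substituting the line into the circle gives 5x² − 22x + 89 = 0.
Δ = 484 − 1780 = −1296.
No real roots: the line does not meet the circle.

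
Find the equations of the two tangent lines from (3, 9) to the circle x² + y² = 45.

2x + y = 15 and x − 2y = −15

A line y − (9) = m(x − (3)) is tangent when its distance from (0, 0) is 3√5:
[m·(−3) − (−9)]² = 45(m² + 1)
2m² + 3m − 2 = 0, so m = −2 or m = 1/2.
With m = −2: 2x + y = 15. With m = 1/2: x − 2y = −15.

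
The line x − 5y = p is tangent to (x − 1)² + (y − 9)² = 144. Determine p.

p = −44 ± 12√26

For a tangent, require d(centre, line) = r = 12.
|1·1 − 5·9 − p| / √26 = 12
|p − (−44)| = 12√26.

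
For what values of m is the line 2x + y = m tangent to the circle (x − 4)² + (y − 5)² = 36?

m = 13 ± 6√5

For a tangent, require d(centre, line) = r = 6.
|2·4 + 1·5 − m| / √5 = 6
|m − (13)| = 6√5.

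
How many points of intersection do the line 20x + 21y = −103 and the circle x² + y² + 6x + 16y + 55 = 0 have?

Substituting the line into the circle gives 841x² + 46x + 256 = 0.
Δ = 2116 − 861184 = −859068.
No real roots: the line does not meet the circle.

0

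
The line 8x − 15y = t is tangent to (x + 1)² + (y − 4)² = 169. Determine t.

Tangency holds when the distance from the centre (−1, 4) to the line equals the radius 13:
|8·(−1) − 15·4 − t| / √289 = 13
|t − (−68)| = 13·17, so t = 153 or t = −289.

t = −289 or t = 153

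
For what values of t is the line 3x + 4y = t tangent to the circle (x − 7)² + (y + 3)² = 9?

t = −6 or t = 24

Tangency holds when the distance from the centre (7, −3) to the line equals the radius 3:
|3·7 + 4·(−3) − t| / √25 = 3
|t − (9)| = 3·5, so t = 24 or t = −6.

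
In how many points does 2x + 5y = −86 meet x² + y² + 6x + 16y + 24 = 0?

0

Centre (−3, −8), r² = 49. Distance² from centre to line = (40)²/29 = 1600/29.
Since d² > r², the line lies outside the circle.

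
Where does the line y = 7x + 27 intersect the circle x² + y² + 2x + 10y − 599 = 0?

(−8, −29) and (−1, 20)

From the line, y = 7x + 27. Substituting:
50x² + 450x + 400 = 0  ⟹  x² + 9x + 8 = 0
x = −1 or x = −8, giving (−1, 20) and (−8, −29).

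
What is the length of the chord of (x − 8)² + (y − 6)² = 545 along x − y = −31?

√2

Express y = x + 31 and substitute into the circle:
2x² + 34x + 144 = 0  ⟹  x² + 17x + 72 = 0
x = −8 or x = −9, giving (−8, 23) and (−9, 22).
|(−8, 23) − (−9, 22)| = √((1)² + (1)²) = √2.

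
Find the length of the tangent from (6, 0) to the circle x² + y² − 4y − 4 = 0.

Centre (0, 2), r² = 8. |PO|² = (6)² + (−2)² = 40.
By the tangent–radius right angle, tangent length = √(|PO|² − r²) = √32 = 4√2.

4√2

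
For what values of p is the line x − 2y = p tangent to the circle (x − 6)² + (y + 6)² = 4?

p = 18 ± 2√5

The line touches the circle iff its distance from (6, −6) is 2:
|1·6 − 2·(−6) − p| / √5 = 2
|p − (18)| = 2√5.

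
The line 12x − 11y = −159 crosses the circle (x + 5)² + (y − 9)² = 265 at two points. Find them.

Substitute y = (159 + 12x)/11:
265x² + 2650x − 25440 = 0  ⟹  x² + 10x − 96 = 0
x = 6 or x = −16, giving (6, 21) and (−16, −3).

(−16, −3) and (6, 21)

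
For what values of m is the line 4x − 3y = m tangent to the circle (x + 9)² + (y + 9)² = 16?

m = −29 or m = 11

For a tangent, require d(centre, line) = r = 4.
|4·(−9) − 3·(−9) − m| / √25 = 4
|m − (−9)| = 4·5, so m = 11 or m = −29.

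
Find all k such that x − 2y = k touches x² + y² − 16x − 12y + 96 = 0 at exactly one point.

The line touches the circle iff its distance from (8, 6) is 2:
|1·8 − 2·6 − k| / √5 = 2
|k − (−4)| = 2√5.

k = −4 ± 2√5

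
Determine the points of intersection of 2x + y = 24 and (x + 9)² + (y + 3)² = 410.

Substitute y = −2x + 24:
5x² − 90x + 400 = 0  ⟹  x² − 18x + 80 = 0
x = 10 or x = 8, giving (10, 4) and (8, 8).

(8, 8) and (10, 4)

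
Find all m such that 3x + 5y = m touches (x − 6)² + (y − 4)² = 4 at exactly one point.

For a tangent, require d(centre, line) = r = 2.
|3·6 + 5·4 − m| / √34 = 2
|m − (38)| = 2√34.

m = 38 ± 2√34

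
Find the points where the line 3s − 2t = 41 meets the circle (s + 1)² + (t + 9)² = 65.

(3, −16) and (7, −10)

Substitute t = (−41 + 3s)/2:
13s² − 130s + 273 = 0  ⟹  s² − 10s + 21 = 0
s = 7 or s = 3, giving (7, −10) and (3, −16).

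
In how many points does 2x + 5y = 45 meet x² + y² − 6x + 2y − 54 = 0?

0

Substituting the line into the circle gives 29x² − 350x + 1125 = 0.
Δ = 122500 − 130500 = −8000.
No real roots: the line does not meet the circle.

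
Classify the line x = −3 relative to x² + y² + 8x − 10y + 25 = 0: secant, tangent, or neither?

secant

d² = (1·(−4) + 0·5 − (−3))² = 1; r² = 16.
Since d² < r², the line cuts the circle twice.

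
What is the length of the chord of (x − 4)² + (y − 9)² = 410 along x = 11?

The line gives x = 11. Substituting into the circle:
y² − 18y − 280 = 0
y = 28 or y = −10, giving (11, 28) and (11, −10).
|(11, 28) − (11, −10)| = √((0)² + (38)²) = 38.

38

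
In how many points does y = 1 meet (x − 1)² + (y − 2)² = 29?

2

Substituting the line into the circle gives x² − 2x − 27 = 0.
Discriminant = (−2)² − 4·1·(−27) = 112 > 0.
Two real roots: the line is a secant.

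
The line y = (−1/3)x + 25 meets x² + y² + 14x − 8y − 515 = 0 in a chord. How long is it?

6√10

Substitute y = (75 − x)/3:
10x² − 810 = 0  ⟹  x² − 81 = 0
x = 9 or x = −9, giving (9, 22) and (−9, 28).
Chord length = distance between (9, 22) and (−9, 28) = √360 = 6√10.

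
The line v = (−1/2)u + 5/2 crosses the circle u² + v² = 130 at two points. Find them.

(−9, 7) and (11, −3)

From the line, v = (5 − u)/2. Substituting:
5u² − 10u − 495 = 0  ⟹  u² − 2u − 99 = 0
u = 11 or u = −9, giving (11, −3) and (−9, 7).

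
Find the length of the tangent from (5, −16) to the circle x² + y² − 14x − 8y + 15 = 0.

√354

With centre O = (7, 4), |OP|² = 404 and r² = 50.
By the tangent–radius right angle, tangent length = √(|PO|² − r²) = √354.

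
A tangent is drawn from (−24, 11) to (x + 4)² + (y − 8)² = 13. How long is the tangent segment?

6√11

With centre O = (−4, 8), |OP|² = 409 and r² = 13.
Power of the point: PT² = |PO|² − r² = 396, so PT = 6√11.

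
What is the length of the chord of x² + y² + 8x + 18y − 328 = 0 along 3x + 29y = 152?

Express y = (152 − 3x)/29 and substitute into the circle:
850x² + 4250x − 173400 = 0  ⟹  x² + 5x − 204 = 0
x = 12 or x = −17, giving (12, 4) and (−17, 7).
|(12, 4) − (−17, 7)| = √((29)² + (−3)²) = 5√34.

5√34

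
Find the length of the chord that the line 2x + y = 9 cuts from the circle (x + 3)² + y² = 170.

Centre (−3, 0), r² = 170. Perpendicular distance d from centre to line = |−15| / √5 = 15/√5.
Half the chord is √(r² − d²) = √(125), so the full chord is 10√5.

10√5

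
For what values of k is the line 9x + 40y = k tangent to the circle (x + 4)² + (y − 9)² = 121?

k = −127 or k = 775

The line touches the circle iff its distance from (−4, 9) is 11:
|9·(−4) + 40·9 − k| / √1681 = 11
|k − (324)| = 11·41, so k = 775 or k = −127.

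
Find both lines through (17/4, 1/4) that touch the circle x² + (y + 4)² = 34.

Let a tangent through (17/4, 1/4) have slope m. Its distance from (0, −4) must equal √34:
(−17/4m − (−17/4))² = 34(m² + 1)
15m² + 34m + 15 = 0, so m = −5/3 or m = −3/5.
With m = −5/3: 5x + 3y = 22. With m = −3/5: 3x + 5y = 14.

5x + 3y = 22 and 3x + 5y = 14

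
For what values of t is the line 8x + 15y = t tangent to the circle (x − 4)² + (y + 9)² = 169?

t = −324 or t = 118

Tangency holds when the distance from the centre (4, −9) to the line equals the radius 13:
|8·4 + 15·(−9) − t| / √289 = 13
|t − (−103)| = 13·17, so t = 118 or t = −324.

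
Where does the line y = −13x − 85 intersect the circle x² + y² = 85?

(−7, 6) and (−6, −7)

Substitute y = −13x − 85:
170x² + 2210x + 7140 = 0  ⟹  x² + 13x + 42 = 0
x = −6 or x = −7, giving (−6, −7) and (−7, 6).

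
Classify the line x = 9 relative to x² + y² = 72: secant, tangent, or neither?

d² = (1·0 + 0·0 − (9))² = 81; r² = 72.
Since d² > r², the line lies outside the circle.

neither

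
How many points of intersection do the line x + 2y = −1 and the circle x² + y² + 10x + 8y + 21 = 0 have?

0

Substituting the line into the circle gives 5x² + 26x + 69 = 0.
Discriminant = (26)² − 4·5·(69) = −704 < 0.
No real roots: the line does not meet the circle.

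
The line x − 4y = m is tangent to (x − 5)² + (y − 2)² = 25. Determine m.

m = −3 ± 5√17

The line touches the circle iff its distance from (5, 2) is 5:
|1·5 − 4·2 − m| / √17 = 5
|m − (−3)| = 5√17.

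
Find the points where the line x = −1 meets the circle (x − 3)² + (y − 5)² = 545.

The line gives x = −1. Substituting into the circle:
y² − 10y − 504 = 0
y = 28 or y = −18, giving (−1, 28) and (−1, −18).

(−1, −18) and (−1, 28)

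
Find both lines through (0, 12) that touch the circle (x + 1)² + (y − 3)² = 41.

5x + 4y = 48 and 4x − 5y = −60

A line y − (12) = m(x − (0)) is tangent when its distance from (−1, 3) is √41:
[m·(−1) − (−9)]² = 41(m² + 1)
20m² + 9m − 20 = 0, so m = −5/4 or m = 4/5.
With m = −5/4: 5x + 4y = 48. With m = 4/5: 4x − 5y = −60.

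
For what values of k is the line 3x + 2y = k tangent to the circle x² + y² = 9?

k = ±3√13

Tangency holds when the distance from the centre (0, 0) to the line equals the radius 3:
|3·0 + 2·0 − k| / √13 = 3
|k| = 3√13.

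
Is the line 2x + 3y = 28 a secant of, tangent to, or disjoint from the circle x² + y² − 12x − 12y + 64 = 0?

Substituting the line into the circle gives 13x² − 148x + 352 = 0.
Δ = 21904 − 18304 = 3600.
Two real roots: the line is a secant.

secant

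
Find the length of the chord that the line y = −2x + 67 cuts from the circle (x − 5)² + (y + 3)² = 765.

6√5

From the line, y = −2x + 67. Substituting:
5x² − 290x + 4160 = 0  ⟹  x² − 58x + 832 = 0
x = 32 or x = 26, giving (32, 3) and (26, 15).
|(32, 3) − (26, 15)| = √((6)² + (−12)²) = 6√5.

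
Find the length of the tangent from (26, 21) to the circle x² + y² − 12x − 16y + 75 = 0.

Centre (6, 8), r² = 25. |PO|² = (20)² + (13)² = 569.
By the tangent–radius right angle, tangent length = √(|PO|² − r²) = √544 = 4√34.

4√34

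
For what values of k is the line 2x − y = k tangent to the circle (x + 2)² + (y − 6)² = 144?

For a tangent, require d(centre, line) = r = 12.
|2·(−2) − 1·6 − k| / √5 = 12
|k − (−10)| = 12√5.

k = −10 ± 12√5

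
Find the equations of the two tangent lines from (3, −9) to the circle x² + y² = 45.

x + 2y = −15 and 2x − y = 15

Let a tangent through (3, −9) have slope m. Its distance from (0, 0) must equal 3√5:
(−3m − (9))² = 45(m² + 1)
2m² − 3m − 2 = 0, so m = −1/2 or m = 2.
With m = −1/2: x + 2y = −15. With m = 2: 2x − y = 15.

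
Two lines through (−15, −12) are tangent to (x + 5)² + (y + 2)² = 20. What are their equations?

Let a tangent through (−15, −12) have slope m. Its distance from (−5, −2) must equal 2√5:
[m·(10) − (10)]² = 20(m² + 1)
2m² − 5m + 2 = 0, so m = 1/2 or m = 2.
Through (−15, −12) these give x − 2y = 9 and 2x − y = −18.

x − 2y = 9 and 2x − y = −18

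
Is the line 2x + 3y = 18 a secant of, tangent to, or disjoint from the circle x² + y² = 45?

Substituting the line into the circle gives 13x² − 72x − 81 = 0.
Discriminant = (−72)² − 4·13·(−81) = 9396 > 0.
Two real roots: the line is a secant.

secant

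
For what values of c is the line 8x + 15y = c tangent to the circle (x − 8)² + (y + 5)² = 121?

For a tangent, require d(centre, line) = r = 11.
|8·8 + 15·(−5) − c| / √289 = 11
|c − (−11)| = 11·17, so c = 176 or c = −198.

c = −198 or c = 176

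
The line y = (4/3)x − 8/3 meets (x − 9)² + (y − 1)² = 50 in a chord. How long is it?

10

The distance from (9, 1) to the line is 25/√25, and r² = 50.
Chord = 2√(r² − d²) = 2·√(25) = 10.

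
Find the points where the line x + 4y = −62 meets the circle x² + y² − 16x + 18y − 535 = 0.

From the line, y = (−62 − x)/4. Substituting:
17x² − 204x − 9180 = 0  ⟹  x² − 12x − 540 = 0
x = 30 or x = −18, giving (30, −23) and (−18, −11).

(−18, −11) and (30, −23)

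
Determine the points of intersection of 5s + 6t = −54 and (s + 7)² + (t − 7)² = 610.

(−30, 16) and (6, −14)

Substitute t = (−54 − 5s)/6:
61s² + 1464s − 10980 = 0  ⟹  s² + 24s − 180 = 0
s = 6 or s = −30, giving (6, −14) and (−30, 16).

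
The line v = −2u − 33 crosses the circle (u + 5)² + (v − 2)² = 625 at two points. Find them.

(−25, 17) and (−5, −23)

Express v = −2u − 33 and substitute into the circle:
5u² + 150u + 625 = 0  ⟹  u² + 30u + 125 = 0
u = −5 or u = −25, giving (−5, −23) and (−25, 17).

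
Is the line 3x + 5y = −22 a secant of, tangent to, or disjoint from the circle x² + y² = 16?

d² = (3·0 + 5·0 − (−22))²/34 = 242/17; r² = 16.
Since d² < r², the line cuts the circle twice.

secant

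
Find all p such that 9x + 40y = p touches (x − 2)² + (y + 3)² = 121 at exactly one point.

The line touches the circle iff its distance from (2, −3) is 11:
|9·2 + 40·(−3) − p| / √1681 = 11
|p − (−102)| = 11·41, so p = 349 or p = −553.

p = −553 or p = 349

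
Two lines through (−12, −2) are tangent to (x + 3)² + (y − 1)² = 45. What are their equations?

A line y − (−2) = m(x − (−12)) is tangent when its distance from (−3, 1) is 3√5:
(9m − (3))² = 45(m² + 1)
2m² − 3m − 2 = 0, so m = 2 or m = −1/2.
Through (−12, −2) these give 2x − y = −22 and x + 2y = −16.

2x − y = −22 and x + 2y = −16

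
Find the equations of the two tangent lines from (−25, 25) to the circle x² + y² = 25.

A line y − (25) = m(x − (−25)) is tangent when its distance from (0, 0) is 5:
[m·(25) − (−25)]² = 25(m² + 1)
12m² + 25m + 12 = 0, so m = −4/3 or m = −3/4.
With m = −4/3: 4x + 3y = −25. With m = −3/4: 3x + 4y = 25.

4x + 3y = −25 and 3x + 4y = 25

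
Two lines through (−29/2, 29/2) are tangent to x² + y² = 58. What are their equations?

7x + 3y = −58 and 3x + 7y = 58

Let a tangent through (−29/2, 29/2) have slope m. Its distance from (0, 0) must equal √58:
(29/2m − (−29/2))² = 58(m² + 1)
21m² + 58m + 21 = 0, so m = −7/3 or m = −3/7.
With m = −7/3: 7x + 3y = −58. With m = −3/7: 3x + 7y = 58.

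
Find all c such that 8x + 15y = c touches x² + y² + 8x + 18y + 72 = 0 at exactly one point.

c = −252 or c = −82

The line touches the circle iff its distance from (−4, −9) is 5:
|8·(−4) + 15·(−9) − c| / √289 = 5
|c − (−167)| = 5·17, so c = −82 or c = −252.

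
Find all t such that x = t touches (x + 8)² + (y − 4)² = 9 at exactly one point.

t = −11 or t = −5

Tangency holds when the distance from the centre (−8, 4) to the line equals the radius 3:
|1·(−8) + 0·4 − t| / √1 = 3
|t − (−8)| = 3, so t = −5 or t = −11.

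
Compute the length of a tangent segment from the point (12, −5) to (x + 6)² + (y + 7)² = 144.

The centre is (−6, −7) and r = 12. The square of the distance from P to the centre is 324 + 4 = 328.
The tangent meets the radius at right angles, so tangent² = |PO|² − r² = 328 − 144 = 184.

2√46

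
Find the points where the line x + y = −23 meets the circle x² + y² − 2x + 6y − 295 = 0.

Express y = −x − 23 and substitute into the circle:
2x² + 38x + 96 = 0  ⟹  x² + 19x + 48 = 0
x = −3 or x = −16, giving (−3, −20) and (−16, −7).

(−16, −7) and (−3, −20)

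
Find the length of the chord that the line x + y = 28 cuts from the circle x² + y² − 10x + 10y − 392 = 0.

10√2

Centre (5, −5), r² = 442. Perpendicular distance d from centre to line = |−28| / √2 = 28/√2.
Chord = 2√(r² − d²) = 2·√(50) = 10√2.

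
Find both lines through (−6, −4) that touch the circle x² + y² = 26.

5x − y = −26 and x + 5y = −26

A line y − (−4) = m(x − (−6)) is tangent when its distance from (0, 0) is √26:
(6m − (4))² = 26(m² + 1)
5m² − 24m − 5 = 0, so m = 5 or m = −1/5.
Through (−6, −4) these give 5x − y = −26 and x + 5y = −26.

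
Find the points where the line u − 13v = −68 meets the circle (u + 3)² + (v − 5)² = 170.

From the line, v = (68 + u)/13. Substituting:
170u² + 1020u − 27200 = 0  ⟹  u² + 6u − 160 = 0
u = 10 or u = −16, giving (10, 6) and (−16, 4).

(−16, 4) and (10, 6)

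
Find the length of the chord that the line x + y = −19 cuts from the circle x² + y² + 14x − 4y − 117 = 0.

The distance from (−7, 2) to the line is 14/√2, and r² = 170.
Half the chord is √(r² − d²) = √(72), so the full chord is 12√2.

12√2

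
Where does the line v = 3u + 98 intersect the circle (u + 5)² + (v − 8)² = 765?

(−32, 2) and (−23, 29)

From the line, v = 3u + 98. Substituting:
10u² + 550u + 7360 = 0  ⟹  u² + 55u + 736 = 0
u = −23 or u = −32, giving (−23, 29) and (−32, 2).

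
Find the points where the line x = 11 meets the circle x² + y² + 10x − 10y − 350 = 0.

(11, −7) and (11, 17)

The line gives x = 11. Substituting into the circle:
y² − 10y − 119 = 0
y = 17 or y = −7, giving (11, 17) and (11, −7).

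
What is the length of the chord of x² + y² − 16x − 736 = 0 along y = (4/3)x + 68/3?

40

Centre (8, 0), r² = 800. Perpendicular distance d from centre to line = |100| / √25 = 100/√25.
Half the chord is √(r² − d²) = √(400), so the full chord is 40.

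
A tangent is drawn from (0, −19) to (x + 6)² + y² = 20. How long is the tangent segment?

Centre (−6, 0), r² = 20. |PO|² = (6)² + (−19)² = 397.
The tangent meets the radius at right angles, so tangent² = |PO|² − r² = 397 − 20 = 377.

√377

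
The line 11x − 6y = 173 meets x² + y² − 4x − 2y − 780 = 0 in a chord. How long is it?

Centre (2, 1), r² = 785. Perpendicular distance d from centre to line = |−157| / √157 = 157/√157.
Half the chord is √(r² − d²) = √(628), so the full chord is 4√157.

4√157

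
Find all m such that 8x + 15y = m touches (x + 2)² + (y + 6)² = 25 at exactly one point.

For a tangent, require d(centre, line) = r = 5.
|8·(−2) + 15·(−6) − m| / √289 = 5
|m − (−106)| = 5·17, so m = −21 or m = −191.

m = −191 or m = −21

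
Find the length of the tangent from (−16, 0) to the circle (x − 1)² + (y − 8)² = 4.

With centre O = (1, 8), |OP|² = 353 and r² = 4.
The tangent meets the radius at right angles, so tangent² = |PO|² − r² = 353 − 4 = 349.

√349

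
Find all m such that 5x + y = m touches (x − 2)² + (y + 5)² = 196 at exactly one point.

Tangency holds when the distance from the centre (2, −5) to the line equals the radius 14:
|5·2 + 1·(−5) − m| / √26 = 14
|m − (5)| = 14√26.

m = 5 ± 14√26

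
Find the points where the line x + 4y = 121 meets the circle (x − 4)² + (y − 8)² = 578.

(−3, 31) and (21, 25)

From the line, y = (121 − x)/4. Substituting:
17x² − 306x − 1071 = 0  ⟹  x² − 18x − 63 = 0
x = 21 or x = −3, giving (21, 25) and (−3, 31).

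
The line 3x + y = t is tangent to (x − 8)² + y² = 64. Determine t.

Tangency holds when the distance from the centre (8, 0) to the line equals the radius 8:
|3·8 + 1·0 − t| / √10 = 8
|t − (24)| = 8√10.

t = 24 ± 8√10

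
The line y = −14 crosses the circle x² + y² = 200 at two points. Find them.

Substitute y = −14:
x² − 4 = 0
x = 2 or x = −2, giving (2, −14) and (−2, −14).

(−2, −14) and (2, −14)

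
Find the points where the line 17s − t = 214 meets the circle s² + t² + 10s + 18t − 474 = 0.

(11, −27) and (13, 7)

From the line, t = 17s − 214. Substituting:
290s² − 6960s + 41470 = 0  ⟹  s² − 24s + 143 = 0
s = 13 or s = 11, giving (13, 7) and (11, −27).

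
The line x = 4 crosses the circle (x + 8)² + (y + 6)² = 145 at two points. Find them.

(4, −7) and (4, −5)

The line gives x = 4. Substituting into the circle:
y² + 12y + 35 = 0
y = −5 or y = −7, giving (4, −5) and (4, −7).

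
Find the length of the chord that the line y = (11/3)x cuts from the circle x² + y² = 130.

2√130

Express y = (11x)/3 and substitute into the circle:
130x² − 1170 = 0  ⟹  x² − 9 = 0
x = 3 or x = −3, giving (3, 11) and (−3, −11).
|(3, 11) − (−3, −11)| = √((6)² + (22)²) = 2√130.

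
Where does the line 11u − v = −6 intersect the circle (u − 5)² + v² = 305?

From the line, v = 11u + 6. Substituting:
122u² + 122u − 244 = 0  ⟹  u² + u − 2 = 0
u = 1 or u = −2, giving (1, 17) and (−2, −16).

(−2, −16) and (1, 17)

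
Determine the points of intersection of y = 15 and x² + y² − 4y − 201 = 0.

Substitute y = 15:
x² − 36 = 0
x = 6 or x = −6, giving (6, 15) and (−6, 15).

(−6, 15) and (6, 15)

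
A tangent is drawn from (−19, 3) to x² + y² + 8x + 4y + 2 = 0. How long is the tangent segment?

With centre O = (−4, −2), |OP|² = 250 and r² = 18.
Power of the point: PT² = |PO|² − r² = 232, so PT = 2√58.

2√58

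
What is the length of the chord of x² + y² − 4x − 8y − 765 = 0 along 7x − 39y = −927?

From the line, y = (927 + 7x)/39. Substituting:
1570x² + 4710x − 593460 = 0  ⟹  x² + 3x − 378 = 0
x = 18 or x = −21, giving (18, 27) and (−21, 20).
Chord length = distance between (18, 27) and (−21, 20) = √1570 = √1570.

√1570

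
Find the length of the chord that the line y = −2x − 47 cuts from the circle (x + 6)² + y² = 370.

The distance from (−6, 0) to the line is 35/√5, and r² = 370.
Half the chord is √(r² − d²) = √(125), so the full chord is 10√5.

10√5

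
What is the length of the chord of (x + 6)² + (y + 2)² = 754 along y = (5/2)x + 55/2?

Express y = (55 + 5x)/2 and substitute into the circle:
29x² + 638x + 609 = 0  ⟹  x² + 22x + 21 = 0
x = −1 or x = −21, giving (−1, 25) and (−21, −25).
Chord length = distance between (−1, 25) and (−21, −25) = √2900 = 10√29.

10√29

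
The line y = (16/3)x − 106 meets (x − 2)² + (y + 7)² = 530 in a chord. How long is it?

Substitute y = (−318 + 16x)/3:
265x² − 9540x + 83475 = 0  ⟹  x² − 36x + 315 = 0
x = 21 or x = 15, giving (21, 6) and (15, −26).
|(21, 6) − (15, −26)| = √((6)² + (32)²) = 2√265.

2√265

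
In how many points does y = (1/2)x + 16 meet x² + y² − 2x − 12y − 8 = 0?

0

Substituting the line into the circle gives 5x² + 32x + 224 = 0.
Discriminant = (32)² − 4·5·(224) = −3456 < 0.
No real roots: the line does not meet the circle.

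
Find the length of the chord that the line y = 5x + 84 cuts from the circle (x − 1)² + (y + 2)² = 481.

From the line, y = 5x + 84. Substituting:
26x² + 858x + 6916 = 0  ⟹  x² + 33x + 266 = 0
x = −14 or x = −19, giving (−14, 14) and (−19, −11).
Chord length = distance between (−14, 14) and (−19, −11) = √650 = 5√26.

5√26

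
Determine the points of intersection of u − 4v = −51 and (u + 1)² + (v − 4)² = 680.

(−27, 6) and (21, 18)

From the line, v = (51 + u)/4. Substituting:
17u² + 102u − 9639 = 0  ⟹  u² + 6u − 567 = 0
u = 21 or u = −27, giving (21, 18) and (−27, 6).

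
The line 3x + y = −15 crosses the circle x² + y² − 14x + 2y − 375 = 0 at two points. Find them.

(−9, 12) and (2, −21)

Substitute y = −3x − 15:
10x² + 70x − 180 = 0  ⟹  x² + 7x − 18 = 0
x = 2 or x = −9, giving (2, −21) and (−9, 12).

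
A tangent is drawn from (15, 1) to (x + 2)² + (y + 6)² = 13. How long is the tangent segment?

With centre O = (−2, −6), |OP|² = 338 and r² = 13.
By the tangent–radius right angle, tangent length = √(|PO|² − r²) = √325 = 5√13.

5√13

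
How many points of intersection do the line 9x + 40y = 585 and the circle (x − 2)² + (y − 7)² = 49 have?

d² = (9·2 + 40·7 − (585))²/1681 = 49; r² = 49.
Since d² = r², the line is tangent.

1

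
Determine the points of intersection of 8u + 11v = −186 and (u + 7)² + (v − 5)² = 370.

(−26, 2) and (−4, −14)

Substitute v = (−186 − 8u)/11:
185u² + 5550u + 19240 = 0  ⟹  u² + 30u + 104 = 0
u = −4 or u = −26, giving (−4, −14) and (−26, 2).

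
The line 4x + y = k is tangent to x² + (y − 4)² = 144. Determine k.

For a tangent, require d(centre, line) = r = 12.
|4·0 + 1·4 − k| / √17 = 12
|k − (4)| = 12√17.

k = 4 ± 12√17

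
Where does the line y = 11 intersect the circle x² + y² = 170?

(−7, 11) and (7, 11)

Substitute y = 11:
x² − 49 = 0
x = 7 or x = −7, giving (7, 11) and (−7, 11).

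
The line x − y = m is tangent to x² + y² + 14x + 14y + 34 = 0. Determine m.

m = ±8√2

For a tangent, require d(centre, line) = r = 8.
|1·(−7) − 1·(−7) − m| / √2 = 8
|m| = 8√2.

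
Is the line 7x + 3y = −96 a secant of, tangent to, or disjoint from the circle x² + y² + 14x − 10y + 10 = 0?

d² = (7·(−7) + 3·5 − (−96))²/58 = 1922/29; r² = 64.
Since d² > r², the line lies outside the circle.

disjoint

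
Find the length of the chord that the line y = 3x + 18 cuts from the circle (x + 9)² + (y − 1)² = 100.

6√10

Substitute y = 3x + 18:
10x² + 120x + 270 = 0  ⟹  x² + 12x + 27 = 0
x = −3 or x = −9, giving (−3, 9) and (−9, −9).
Chord length = distance between (−3, 9) and (−9, −9) = √360 = 6√10.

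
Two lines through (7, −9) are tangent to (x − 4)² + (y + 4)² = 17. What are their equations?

4x − y = 37 and x + 4y = −29

Let a tangent through (7, −9) have slope m. Its distance from (4, −4) must equal √17:
(−3m − (5))² = 17(m² + 1)
4m² − 15m − 4 = 0, so m = 4 or m = −1/4.
With m = 4: 4x − y = 37. With m = −1/4: x + 4y = −29.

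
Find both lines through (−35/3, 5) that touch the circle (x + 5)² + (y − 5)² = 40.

3x − y = −40 and 3x + y = −30

A line y − (5) = m(x − (−35/3)) is tangent when its distance from (−5, 5) is 2√10:
[m·(20/3) − (0)]² = 40(m² + 1)
m² − 9 = 0, so m = 3 or m = −3.
Through (−35/3, 5) these give 3x − y = −40 and 3x + y = −30.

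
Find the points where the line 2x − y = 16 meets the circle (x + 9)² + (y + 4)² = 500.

(−5, −26) and (11, 6)

Express y = 2x − 16 and substitute into the circle:
5x² − 30x − 275 = 0  ⟹  x² − 6x − 55 = 0
x = 11 or x = −5, giving (11, 6) and (−5, −26).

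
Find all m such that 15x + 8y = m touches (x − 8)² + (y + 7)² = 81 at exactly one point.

m = −89 or m = 217

For a tangent, require d(centre, line) = r = 9.
|15·8 + 8·(−7) − m| / √289 = 9
|m − (64)| = 9·17, so m = 217 or m = −89.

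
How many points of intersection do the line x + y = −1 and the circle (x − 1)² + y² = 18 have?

2

Substituting the line into the circle gives 2x² − 16 = 0.
Discriminant = (0)² − 4·2·(−16) = 128 > 0.
Two real roots: the line is a secant.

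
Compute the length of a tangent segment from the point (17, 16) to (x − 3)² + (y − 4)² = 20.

Centre (3, 4), r² = 20. |PO|² = (14)² + (12)² = 340.
Power of the point: PT² = |PO|² − r² = 320, so PT = 8√5.

8√5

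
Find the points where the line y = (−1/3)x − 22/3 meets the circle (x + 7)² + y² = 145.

Express y = (−22 − x)/3 and substitute into the circle:
10x² + 170x − 380 = 0  ⟹  x² + 17x − 38 = 0
x = 2 or x = −19, giving (2, −8) and (−19, −1).

(−19, −1) and (2, −8)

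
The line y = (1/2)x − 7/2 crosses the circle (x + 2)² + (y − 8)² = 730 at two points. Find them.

Express y = (−7 + x)/2 and substitute into the circle:
5x² − 30x − 2375 = 0  ⟹  x² − 6x − 475 = 0
x = 25 or x = −19, giving (25, 9) and (−19, −13).

(−19, −13) and (25, 9)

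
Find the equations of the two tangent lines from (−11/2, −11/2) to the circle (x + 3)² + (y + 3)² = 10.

Write the tangent as mx − y + (−11/2 − m·(−11/2)) = 0 and set its distance from the centre to √10:
(5/2m − (5/2))² = 10(m² + 1)
3m² + 10m + 3 = 0, so m = −1/3 or m = −3.
With m = −1/3: x + 3y = −22. With m = −3: 3x + y = −22.

x + 3y = −22 and 3x + y = −22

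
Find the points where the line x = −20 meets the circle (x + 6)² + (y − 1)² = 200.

The line gives x = −20. Substituting into the circle:
y² − 2y − 3 = 0
y = 3 or y = −1, giving (−20, 3) and (−20, −1).

(−20, −1) and (−20, 3)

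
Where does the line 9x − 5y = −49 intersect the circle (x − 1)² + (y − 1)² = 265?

Express y = (49 + 9x)/5 and substitute into the circle:
106x² + 742x − 4664 = 0  ⟹  x² + 7x − 44 = 0
x = 4 or x = −11, giving (4, 17) and (−11, −10).

(−11, −10) and (4, 17)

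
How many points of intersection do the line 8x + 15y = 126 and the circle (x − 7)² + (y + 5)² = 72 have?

0

d² = (8·7 + 15·(−5) − (126))²/289 = 21025/289; r² = 72.
Since d² > r², the line lies outside the circle.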